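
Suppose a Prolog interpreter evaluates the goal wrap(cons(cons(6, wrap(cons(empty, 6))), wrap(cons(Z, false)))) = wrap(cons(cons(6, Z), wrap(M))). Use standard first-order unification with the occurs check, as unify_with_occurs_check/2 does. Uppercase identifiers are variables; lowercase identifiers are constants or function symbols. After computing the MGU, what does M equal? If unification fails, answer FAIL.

Decompose wrap/1: cons(cons(6, wrap(cons(empty, 6))), wrap(cons(Z, false))) = cons(cons(6, Z), wrap(M)).
Decompose cons/2: cons(6, wrap(cons(empty, 6))) = cons(6, Z),  wrap(cons(Z, false)) = wrap(M).
Decompose cons/2: 6 = 6,  wrap(cons(empty, 6)) = Z.
Delete trivial equation 6 = 6.
Bind Z := wrap(cons(empty, 6)); substituting into the remaining equation gives: wrap(cons(wrap(cons(empty, 6)), false)) = wrap(M).
Decompose wrap/1: cons(wrap(cons(empty, 6)), false) = M.
Bind M := cons(wrap(cons(empty, 6)), false).
MGU = { Z = wrap(cons(empty, 6)), M = cons(wrap(cons(empty, 6)), false) }, so M = cons(wrap(cons(empty, 6)), false).

cons(wrap(cons(empty, 6)), false)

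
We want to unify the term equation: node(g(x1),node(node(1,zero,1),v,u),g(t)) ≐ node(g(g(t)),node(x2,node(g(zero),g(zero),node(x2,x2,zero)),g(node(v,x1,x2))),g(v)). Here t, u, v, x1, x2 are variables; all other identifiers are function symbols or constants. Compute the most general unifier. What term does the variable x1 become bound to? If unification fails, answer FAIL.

g(node(g(zero),g(zero),node(node(1,zero,1),node(1,zero,1),zero)))

Decompose node/3: g(x1) ≐ g(g(t)),  node(node(1,zero,1),v,u) ≐ node(x2,node(g(zero),g(zero),node(x2,x2,zero)),g(node(v,x1,x2))),  g(t) ≐ g(v).
Decompose g/1: x1 ≐ g(t).
Bind x1 := g(t); substituting into the one remaining equation that mentions x1 gives: node(node(1,zero,1),v,u) ≐ node(x2,node(g(zero),g(zero),node(x2,x2,zero)),g(node(v,g(t),x2))).
Decompose node/3: node(1,zero,1) ≐ x2,  v ≐ node(g(zero),g(zero),node(x2,x2,zero)),  u ≐ g(node(v,g(t),x2)).
Bind x2 := node(1,zero,1); substituting into the 2 remaining equations that mention x2 gives: v ≐ node(g(zero),g(zero),node(node(1,zero,1),node(1,zero,1),zero)),  u ≐ g(node(v,g(t),node(1,zero,1))).
Bind v := node(g(zero),g(zero),node(node(1,zero,1),node(1,zero,1),zero)); substituting into the remaining equations gives: u ≐ g(node(node(g(zero),g(zero),node(node(1,zero,1),node(1,zero,1),zero)),g(t),node(1,zero,1))),  g(t) ≐ g(node(g(zero),g(zero),node(node(1,zero,1),node(1,zero,1),zero))).
Bind u := g(node(node(g(zero),g(zero),node(node(1,zero,1),node(1,zero,1),zero)),g(t),node(1,zero,1))); no other remaining equation mentions u.
Decompose g/1: t ≐ node(g(zero),g(zero),node(node(1,zero,1),node(1,zero,1),zero)).
Bind t := node(g(zero),g(zero),node(node(1,zero,1),node(1,zero,1),zero)). Substituting into the earlier bindings gives x1 := g(node(g(zero),g(zero),node(node(1,zero,1),node(1,zero,1),zero))), u := g(node(node(g(zero),g(zero),node(node(1,zero,1),node(1,zero,1),zero)),g(node(g(zero),g(zero),node(node(1,zero,1),node(1,zero,1),zero))),node(1,zero,1))).
MGU = { x1 -> g(node(g(zero),g(zero),node(node(1,zero,1),node(1,zero,1),zero))), x2 -> node(1,zero,1), v -> node(g(zero),g(zero),node(node(1,zero,1),node(1,zero,1),zero)), u -> g(node(node(g(zero),g(zero),node(node(1,zero,1),node(1,zero,1),zero)),g(node(g(zero),g(zero),node(node(1,zero,1),node(1,zero,1),zero))),node(1,zero,1))), t -> node(g(zero),g(zero),node(node(1,zero,1),node(1,zero,1),zero)) }, so x1 -> g(node(g(zero),g(zero),node(node(1,zero,1),node(1,zero,1),zero))).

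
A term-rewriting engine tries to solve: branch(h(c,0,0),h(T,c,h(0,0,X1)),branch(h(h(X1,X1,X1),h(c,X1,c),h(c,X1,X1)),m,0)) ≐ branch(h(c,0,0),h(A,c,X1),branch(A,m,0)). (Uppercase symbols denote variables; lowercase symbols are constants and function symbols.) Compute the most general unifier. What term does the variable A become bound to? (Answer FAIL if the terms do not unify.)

Decompose branch/3: h(c,0,0) ≐ h(c,0,0),  h(T,c,h(0,0,X1)) ≐ h(A,c,X1),  branch(h(h(X1,X1,X1),h(c,X1,c),h(c,X1,X1)),m,0) ≐ branch(A,m,0).
Delete trivial equation h(c,0,0) ≐ h(c,0,0).
Decompose h/3: T ≐ A,  c ≐ c,  h(0,0,X1) ≐ X1.
Bind T := A; no other remaining equation mentions T.
Delete trivial equation c ≐ c.
Occurs check fails: X1 occurs in h(0,0,X1); the equation X1 ≐ h(0,0,X1) has no finite solution.

FAIL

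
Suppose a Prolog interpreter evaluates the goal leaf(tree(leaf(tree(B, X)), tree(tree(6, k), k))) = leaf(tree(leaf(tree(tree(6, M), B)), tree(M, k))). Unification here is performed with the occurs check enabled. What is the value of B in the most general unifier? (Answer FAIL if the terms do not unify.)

tree(6, tree(6, k))

Decompose leaf/1: tree(leaf(tree(B, X)), tree(tree(6, k), k)) = tree(leaf(tree(tree(6, M), B)), tree(M, k)).
Decompose tree/2: leaf(tree(B, X)) = leaf(tree(tree(6, M), B)),  tree(tree(6, k), k) = tree(M, k).
Decompose leaf/1: tree(B, X) = tree(tree(6, M), B).
Decompose tree/2: B = tree(6, M),  X = B.
Bind B := tree(6, M); substituting into the one remaining equation that mentions B gives: X = tree(6, M).
Bind X := tree(6, M); no other remaining equation mentions X.
Decompose tree/2: tree(6, k) = M,  k = k.
Bind M := tree(6, k); no other remaining equation mentions M. Substituting into the earlier bindings gives B := tree(6, tree(6, k)), X := tree(6, tree(6, k)).
Delete trivial equation k = k.
MGU = { B ↦ tree(6, tree(6, k)), X ↦ tree(6, tree(6, k)), M ↦ tree(6, k) }, so B ↦ tree(6, tree(6, k)).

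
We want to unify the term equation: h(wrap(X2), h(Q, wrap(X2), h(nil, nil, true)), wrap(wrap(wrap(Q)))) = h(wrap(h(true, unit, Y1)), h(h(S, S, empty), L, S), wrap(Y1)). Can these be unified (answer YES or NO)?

Decompose h/3: wrap(X2) = wrap(h(true, unit, Y1)),  h(Q, wrap(X2), h(nil, nil, true)) = h(h(S, S, empty), L, S),  wrap(wrap(wrap(Q))) = wrap(Y1).
Decompose wrap/1: X2 = h(true, unit, Y1).
Bind X2 := h(true, unit, Y1); substituting into the one remaining equation that mentions X2 gives: h(Q, wrap(h(true, unit, Y1)), h(nil, nil, true)) = h(h(S, S, empty), L, S).
Decompose h/3: Q = h(S, S, empty),  wrap(h(true, unit, Y1)) = L,  h(nil, nil, true) = S.
Bind Q := h(S, S, empty); substituting into the one remaining equation that mentions Q gives: wrap(wrap(wrap(h(S, S, empty)))) = wrap(Y1).
Bind L := wrap(h(true, unit, Y1)); no other remaining equation mentions L.
Bind S := h(nil, nil, true); substituting into the remaining equation gives: wrap(wrap(wrap(h(h(nil, nil, true), h(nil, nil, true), empty)))) = wrap(Y1). Substituting into the earlier binding gives Q := h(h(nil, nil, true), h(nil, nil, true), empty).
Decompose wrap/1: wrap(wrap(h(h(nil, nil, true), h(nil, nil, true), empty))) = Y1.
Bind Y1 := wrap(wrap(h(h(nil, nil, true), h(nil, nil, true), empty))). Substituting into the earlier bindings gives X2 := h(true, unit, wrap(wrap(h(h(nil, nil, true), h(nil, nil, true), empty)))), L := wrap(h(true, unit, wrap(wrap(h(h(nil, nil, true), h(nil, nil, true), empty))))).
No equations remain and no clash or occurs-check failure arose, so a unifier exists.

YES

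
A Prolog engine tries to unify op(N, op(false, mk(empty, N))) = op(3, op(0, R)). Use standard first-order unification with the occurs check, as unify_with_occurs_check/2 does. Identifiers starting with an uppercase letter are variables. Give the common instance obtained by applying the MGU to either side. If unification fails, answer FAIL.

FAIL

Decompose op/2: N = 3,  op(false, mk(empty, N)) = op(0, R).
Bind N := 3; substituting into the remaining equation gives: op(false, mk(empty, 3)) = op(0, R).
Decompose op/2: false = 0,  mk(empty, 3) = R.
Clash: constants false and 0 differ; no unifier exists.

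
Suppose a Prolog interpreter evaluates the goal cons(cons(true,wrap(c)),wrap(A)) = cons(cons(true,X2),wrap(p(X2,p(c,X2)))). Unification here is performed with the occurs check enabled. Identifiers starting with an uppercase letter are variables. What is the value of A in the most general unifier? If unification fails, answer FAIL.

Decompose cons/2: cons(true,wrap(c)) = cons(true,X2),  wrap(A) = wrap(p(X2,p(c,X2))).
Decompose cons/2: true = true,  wrap(c) = X2.
Delete trivial equation true = true.
Bind X2 := wrap(c); substituting into the remaining equation gives: wrap(A) = wrap(p(wrap(c),p(c,wrap(c)))).
Decompose wrap/1: A = p(wrap(c),p(c,wrap(c))).
Bind A := p(wrap(c),p(c,wrap(c))).
MGU = { X2 ↦ wrap(c), A ↦ p(wrap(c),p(c,wrap(c))) }, so A ↦ p(wrap(c),p(c,wrap(c))).

p(wrap(c),p(c,wrap(c)))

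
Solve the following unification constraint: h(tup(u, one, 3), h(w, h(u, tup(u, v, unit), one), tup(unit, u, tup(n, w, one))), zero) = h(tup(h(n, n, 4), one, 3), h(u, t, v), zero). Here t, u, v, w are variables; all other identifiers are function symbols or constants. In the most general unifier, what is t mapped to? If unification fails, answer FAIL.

h(h(n, n, 4), tup(h(n, n, 4), tup(unit, h(n, n, 4), tup(n, h(n, n, 4), one)), unit), one)

Decompose h/3: tup(u, one, 3) = tup(h(n, n, 4), one, 3),  h(w, h(u, tup(u, v, unit), one), tup(unit, u, tup(n, w, one))) = h(u, t, v),  zero = zero.
Decompose tup/3: u = h(n, n, 4),  one = one,  3 = 3.
Bind u := h(n, n, 4); substituting into the one remaining equation that mentions u gives: h(w, h(h(n, n, 4), tup(h(n, n, 4), v, unit), one), tup(unit, h(n, n, 4), tup(n, w, one))) = h(h(n, n, 4), t, v).
Delete trivial equation one = one.
Delete trivial equation 3 = 3.
Decompose h/3: w = h(n, n, 4),  h(h(n, n, 4), tup(h(n, n, 4), v, unit), one) = t,  tup(unit, h(n, n, 4), tup(n, w, one)) = v.
Bind w := h(n, n, 4); substituting into the one remaining equation that mentions w gives: tup(unit, h(n, n, 4), tup(n, h(n, n, 4), one)) = v.
Bind t := h(h(n, n, 4), tup(h(n, n, 4), v, unit), one); no other remaining equation mentions t.
Bind v := tup(unit, h(n, n, 4), tup(n, h(n, n, 4), one)); no other remaining equation mentions v. Substituting into the earlier binding gives t := h(h(n, n, 4), tup(h(n, n, 4), tup(unit, h(n, n, 4), tup(n, h(n, n, 4), one)), unit), one).
Delete trivial equation zero = zero.
MGU = { u -> h(n, n, 4), w -> h(n, n, 4), t -> h(h(n, n, 4), tup(h(n, n, 4), tup(unit, h(n, n, 4), tup(n, h(n, n, 4), one)), unit), one), v -> tup(unit, h(n, n, 4), tup(n, h(n, n, 4), one)) }, so t -> h(h(n, n, 4), tup(h(n, n, 4), tup(unit, h(n, n, 4), tup(n, h(n, n, 4), one)), unit), one).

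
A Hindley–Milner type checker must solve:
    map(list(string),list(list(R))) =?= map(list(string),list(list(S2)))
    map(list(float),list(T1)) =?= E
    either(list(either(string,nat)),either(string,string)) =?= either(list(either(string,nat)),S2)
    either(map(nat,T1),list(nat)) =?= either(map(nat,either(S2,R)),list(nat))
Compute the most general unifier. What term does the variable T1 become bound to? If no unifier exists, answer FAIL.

either(either(string,string),either(string,string))

Decompose map/2: list(string) =?= list(string),  list(list(R)) =?= list(list(S2)).
Delete trivial equation list(string) =?= list(string).
Decompose list/1: list(R) =?= list(S2).
Decompose list/1: R =?= S2.
Bind R := S2; substituting into the one remaining equation that mentions R gives: either(map(nat,T1),list(nat)) =?= either(map(nat,either(S2,S2)),list(nat)).
Bind E := map(list(float),list(T1)); no other remaining equation mentions E.
Decompose either/2: list(either(string,nat)) =?= list(either(string,nat)),  either(string,string) =?= S2.
Delete trivial equation list(either(string,nat)) =?= list(either(string,nat)).
Bind S2 := either(string,string); substituting into the remaining equation gives: either(map(nat,T1),list(nat)) =?= either(map(nat,either(either(string,string),either(string,string))),list(nat)). Substituting into the earlier binding gives R := either(string,string).
Decompose either/2: map(nat,T1) =?= map(nat,either(either(string,string),either(string,string))),  list(nat) =?= list(nat).
Decompose map/2: nat =?= nat,  T1 =?= either(either(string,string),either(string,string)).
Delete trivial equation nat =?= nat.
Bind T1 := either(either(string,string),either(string,string)); no other remaining equation mentions T1. Substituting into the earlier binding gives E := map(list(float),list(either(either(string,string),either(string,string)))).
Delete trivial equation list(nat) =?= list(nat).
MGU = { R ↦ either(string,string), E ↦ map(list(float),list(either(either(string,string),either(string,string)))), S2 ↦ either(string,string), T1 ↦ either(either(string,string),either(string,string)) }, so T1 ↦ either(either(string,string),either(string,string)).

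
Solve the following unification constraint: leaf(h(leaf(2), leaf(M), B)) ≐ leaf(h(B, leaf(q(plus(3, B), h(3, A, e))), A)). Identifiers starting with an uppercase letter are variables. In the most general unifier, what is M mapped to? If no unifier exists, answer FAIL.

Decompose leaf/1: h(leaf(2), leaf(M), B) ≐ h(B, leaf(q(plus(3, B), h(3, A, e))), A).
Decompose h/3: leaf(2) ≐ B,  leaf(M) ≐ leaf(q(plus(3, B), h(3, A, e))),  B ≐ A.
Bind B := leaf(2); substituting into the remaining equations gives: leaf(M) ≐ leaf(q(plus(3, leaf(2)), h(3, A, e))),  leaf(2) ≐ A.
Decompose leaf/1: M ≐ q(plus(3, leaf(2)), h(3, A, e)).
Bind M := q(plus(3, leaf(2)), h(3, A, e)); no other remaining equation mentions M.
Bind A := leaf(2). Substituting into the earlier binding gives M := q(plus(3, leaf(2)), h(3, leaf(2), e)).
MGU = { B -> leaf(2), M -> q(plus(3, leaf(2)), h(3, leaf(2), e)), A -> leaf(2) }, so M -> q(plus(3, leaf(2)), h(3, leaf(2), e)).

q(plus(3, leaf(2)), h(3, leaf(2), e))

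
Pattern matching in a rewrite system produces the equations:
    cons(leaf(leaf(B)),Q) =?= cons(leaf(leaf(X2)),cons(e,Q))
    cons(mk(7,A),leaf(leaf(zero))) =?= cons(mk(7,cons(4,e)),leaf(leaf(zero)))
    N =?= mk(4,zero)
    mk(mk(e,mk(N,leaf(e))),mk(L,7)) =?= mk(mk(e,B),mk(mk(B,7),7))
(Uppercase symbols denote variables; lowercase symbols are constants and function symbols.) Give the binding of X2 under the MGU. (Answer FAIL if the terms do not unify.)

Decompose cons/2: leaf(leaf(B)) =?= leaf(leaf(X2)),  Q =?= cons(e,Q).
Decompose leaf/1: leaf(B) =?= leaf(X2).
Decompose leaf/1: B =?= X2.
Bind B := X2; substituting into the one remaining equation that mentions B gives: mk(mk(e,mk(N,leaf(e))),mk(L,7)) =?= mk(mk(e,X2),mk(mk(X2,7),7)).
Occurs check fails: Q occurs in cons(e,Q); the equation Q =?= cons(e,Q) has no finite solution.

FAIL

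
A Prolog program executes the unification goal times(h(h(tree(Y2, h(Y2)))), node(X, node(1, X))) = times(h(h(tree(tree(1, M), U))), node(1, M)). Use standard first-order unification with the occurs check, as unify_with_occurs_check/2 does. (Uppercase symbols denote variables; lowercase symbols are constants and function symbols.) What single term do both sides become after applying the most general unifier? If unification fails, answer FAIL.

Decompose times/2: h(h(tree(Y2, h(Y2)))) = h(h(tree(tree(1, M), U))),  node(X, node(1, X)) = node(1, M).
Decompose h/1: h(tree(Y2, h(Y2))) = h(tree(tree(1, M), U)).
Decompose h/1: tree(Y2, h(Y2)) = tree(tree(1, M), U).
Decompose tree/2: Y2 = tree(1, M),  h(Y2) = U.
Bind Y2 := tree(1, M); substituting into the one remaining equation that mentions Y2 gives: h(tree(1, M)) = U.
Bind U := h(tree(1, M)); no other remaining equation mentions U.
Decompose node/2: X = 1,  node(1, X) = M.
Bind X := 1; substituting into the remaining equation gives: node(1, 1) = M.
Bind M := node(1, 1). Substituting into the earlier bindings gives Y2 := tree(1, node(1, 1)), U := h(tree(1, node(1, 1))).
Applying the MGU to either side gives times(h(h(tree(tree(1, node(1, 1)), h(tree(1, node(1, 1)))))), node(1, node(1, 1))).

times(h(h(tree(tree(1, node(1, 1)), h(tree(1, node(1, 1)))))), node(1, node(1, 1)))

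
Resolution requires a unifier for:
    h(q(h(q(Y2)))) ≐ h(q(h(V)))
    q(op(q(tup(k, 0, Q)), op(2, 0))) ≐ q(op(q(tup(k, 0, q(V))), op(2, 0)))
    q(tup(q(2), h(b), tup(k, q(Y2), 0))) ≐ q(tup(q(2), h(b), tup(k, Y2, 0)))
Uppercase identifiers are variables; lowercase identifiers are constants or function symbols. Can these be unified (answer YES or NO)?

NO

Decompose h/1: q(h(q(Y2))) ≐ q(h(V)).
Decompose q/1: h(q(Y2)) ≐ h(V).
Decompose h/1: q(Y2) ≐ V.
Bind V := q(Y2); substituting into the one remaining equation that mentions V gives: q(op(q(tup(k, 0, Q)), op(2, 0))) ≐ q(op(q(tup(k, 0, q(q(Y2)))), op(2, 0))).
Decompose q/1: op(q(tup(k, 0, Q)), op(2, 0)) ≐ op(q(tup(k, 0, q(q(Y2)))), op(2, 0)).
Decompose op/2: q(tup(k, 0, Q)) ≐ q(tup(k, 0, q(q(Y2)))),  op(2, 0) ≐ op(2, 0).
Decompose q/1: tup(k, 0, Q) ≐ tup(k, 0, q(q(Y2))).
Decompose tup/3: k ≐ k,  0 ≐ 0,  Q ≐ q(q(Y2)).
Delete trivial equation k ≐ k.
Delete trivial equation 0 ≐ 0.
Bind Q := q(q(Y2)); no other remaining equation mentions Q.
Delete trivial equation op(2, 0) ≐ op(2, 0).
Decompose q/1: tup(q(2), h(b), tup(k, q(Y2), 0)) ≐ tup(q(2), h(b), tup(k, Y2, 0)).
Decompose tup/3: q(2) ≐ q(2),  h(b) ≐ h(b),  tup(k, q(Y2), 0) ≐ tup(k, Y2, 0).
Delete trivial equation q(2) ≐ q(2).
Delete trivial equation h(b) ≐ h(b).
Decompose tup/3: k ≐ k,  q(Y2) ≐ Y2,  0 ≐ 0.
Delete trivial equation k ≐ k.
Occurs check fails: Y2 occurs in q(Y2); the equation Y2 ≐ q(Y2) has no finite solution.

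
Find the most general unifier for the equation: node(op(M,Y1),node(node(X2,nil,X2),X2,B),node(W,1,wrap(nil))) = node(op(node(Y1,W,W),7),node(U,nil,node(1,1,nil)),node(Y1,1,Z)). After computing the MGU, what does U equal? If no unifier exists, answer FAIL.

node(nil,nil,nil)

Decompose node/3: op(M,Y1) = op(node(Y1,W,W),7),  node(node(X2,nil,X2),X2,B) = node(U,nil,node(1,1,nil)),  node(W,1,wrap(nil)) = node(Y1,1,Z).
Decompose op/2: M = node(Y1,W,W),  Y1 = 7.
Bind M := node(Y1,W,W); no other remaining equation mentions M.
Bind Y1 := 7; substituting into the one remaining equation that mentions Y1 gives: node(W,1,wrap(nil)) = node(7,1,Z). Substituting into the earlier binding gives M := node(7,W,W).
Decompose node/3: node(X2,nil,X2) = U,  X2 = nil,  B = node(1,1,nil).
Bind U := node(X2,nil,X2); no other remaining equation mentions U.
Bind X2 := nil; no other remaining equation mentions X2. Substituting into the earlier binding gives U := node(nil,nil,nil).
Bind B := node(1,1,nil); no other remaining equation mentions B.
Decompose node/3: W = 7,  1 = 1,  wrap(nil) = Z.
Bind W := 7; no other remaining equation mentions W. Substituting into the earlier binding gives M := node(7,7,7).
Delete trivial equation 1 = 1.
Bind Z := wrap(nil).
MGU = { M ↦ node(7,7,7), Y1 ↦ 7, U ↦ node(nil,nil,nil), X2 ↦ nil, B ↦ node(1,1,nil), W ↦ 7, Z ↦ wrap(nil) }, so U ↦ node(nil,nil,nil).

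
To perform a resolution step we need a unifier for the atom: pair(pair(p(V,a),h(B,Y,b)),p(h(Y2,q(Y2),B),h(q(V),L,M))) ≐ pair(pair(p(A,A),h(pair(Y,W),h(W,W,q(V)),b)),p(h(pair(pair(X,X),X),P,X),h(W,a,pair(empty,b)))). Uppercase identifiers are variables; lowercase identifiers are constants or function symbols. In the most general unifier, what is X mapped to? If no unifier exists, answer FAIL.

Decompose pair/2: pair(p(V,a),h(B,Y,b)) ≐ pair(p(A,A),h(pair(Y,W),h(W,W,q(V)),b)),  p(h(Y2,q(Y2),B),h(q(V),L,M)) ≐ p(h(pair(pair(X,X),X),P,X),h(W,a,pair(empty,b))).
Decompose pair/2: p(V,a) ≐ p(A,A),  h(B,Y,b) ≐ h(pair(Y,W),h(W,W,q(V)),b).
Decompose p/2: V ≐ A,  a ≐ A.
Bind V := A; substituting into the 2 remaining equations that mention V gives: h(B,Y,b) ≐ h(pair(Y,W),h(W,W,q(A)),b),  p(h(Y2,q(Y2),B),h(q(A),L,M)) ≐ p(h(pair(pair(X,X),X),P,X),h(W,a,pair(empty,b))).
Bind A := a; substituting into the remaining equations gives: h(B,Y,b) ≐ h(pair(Y,W),h(W,W,q(a)),b),  p(h(Y2,q(Y2),B),h(q(a),L,M)) ≐ p(h(pair(pair(X,X),X),P,X),h(W,a,pair(empty,b))). Substituting into the earlier binding gives V := a.
Decompose h/3: B ≐ pair(Y,W),  Y ≐ h(W,W,q(a)),  b ≐ b.
Bind B := pair(Y,W); substituting into the one remaining equation that mentions B gives: p(h(Y2,q(Y2),pair(Y,W)),h(q(a),L,M)) ≐ p(h(pair(pair(X,X),X),P,X),h(W,a,pair(empty,b))).
Bind Y := h(W,W,q(a)); substituting into the one remaining equation that mentions Y gives: p(h(Y2,q(Y2),pair(h(W,W,q(a)),W)),h(q(a),L,M)) ≐ p(h(pair(pair(X,X),X),P,X),h(W,a,pair(empty,b))). Substituting into the earlier binding gives B := pair(h(W,W,q(a)),W).
Delete trivial equation b ≐ b.
Decompose p/2: h(Y2,q(Y2),pair(h(W,W,q(a)),W)) ≐ h(pair(pair(X,X),X),P,X),  h(q(a),L,M) ≐ h(W,a,pair(empty,b)).
Decompose h/3: Y2 ≐ pair(pair(X,X),X),  q(Y2) ≐ P,  pair(h(W,W,q(a)),W) ≐ X.
Bind Y2 := pair(pair(X,X),X); substituting into the one remaining equation that mentions Y2 gives: q(pair(pair(X,X),X)) ≐ P.
Bind P := q(pair(pair(X,X),X)); no other remaining equation mentions P.
Bind X := pair(h(W,W,q(a)),W); no other remaining equation mentions X. Substituting into the earlier bindings gives Y2 := pair(pair(pair(h(W,W,q(a)),W),pair(h(W,W,q(a)),W)),pair(h(W,W,q(a)),W)), P := q(pair(pair(pair(h(W,W,q(a)),W),pair(h(W,W,q(a)),W)),pair(h(W,W,q(a)),W))).
Decompose h/3: q(a) ≐ W,  L ≐ a,  M ≐ pair(empty,b).
Bind W := q(a); no other remaining equation mentions W. Substituting into the earlier bindings gives B := pair(h(q(a),q(a),q(a)),q(a)), Y := h(q(a),q(a),q(a)), Y2 := pair(pair(pair(h(q(a),q(a),q(a)),q(a)),pair(h(q(a),q(a),q(a)),q(a))),pair(h(q(a),q(a),q(a)),q(a))), P := q(pair(pair(pair(h(q(a),q(a),q(a)),q(a)),pair(h(q(a),q(a),q(a)),q(a))),pair(h(q(a),q(a),q(a)),q(a)))), X := pair(h(q(a),q(a),q(a)),q(a)).
Bind L := a; no other remaining equation mentions L.
Bind M := pair(empty,b).
MGU = { V -> a, A -> a, B -> pair(h(q(a),q(a),q(a)),q(a)), Y -> h(q(a),q(a),q(a)), Y2 -> pair(pair(pair(h(q(a),q(a),q(a)),q(a)),pair(h(q(a),q(a),q(a)),q(a))),pair(h(q(a),q(a),q(a)),q(a))), P -> q(pair(pair(pair(h(q(a),q(a),q(a)),q(a)),pair(h(q(a),q(a),q(a)),q(a))),pair(h(q(a),q(a),q(a)),q(a)))), X -> pair(h(q(a),q(a),q(a)),q(a)), W -> q(a), L -> a, M -> pair(empty,b) }, so X -> pair(h(q(a),q(a),q(a)),q(a)).

pair(h(q(a),q(a),q(a)),q(a))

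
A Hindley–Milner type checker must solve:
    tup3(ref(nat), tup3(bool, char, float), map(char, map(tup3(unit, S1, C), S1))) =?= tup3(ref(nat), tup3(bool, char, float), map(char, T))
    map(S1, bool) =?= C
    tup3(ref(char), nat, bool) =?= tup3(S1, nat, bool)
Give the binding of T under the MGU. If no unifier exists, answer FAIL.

map(tup3(unit, ref(char), map(ref(char), bool)), ref(char))

Decompose tup3/3: ref(nat) =?= ref(nat),  tup3(bool, char, float) =?= tup3(bool, char, float),  map(char, map(tup3(unit, S1, C), S1)) =?= map(char, T).
Delete trivial equation ref(nat) =?= ref(nat).
Delete trivial equation tup3(bool, char, float) =?= tup3(bool, char, float).
Decompose map/2: char =?= char,  map(tup3(unit, S1, C), S1) =?= T.
Delete trivial equation char =?= char.
Bind T := map(tup3(unit, S1, C), S1); no other remaining equation mentions T.
Bind C := map(S1, bool); no other remaining equation mentions C. Substituting into the earlier binding gives T := map(tup3(unit, S1, map(S1, bool)), S1).
Decompose tup3/3: ref(char) =?= S1,  nat =?= nat,  bool =?= bool.
Bind S1 := ref(char); no other remaining equation mentions S1. Substituting into the earlier bindings gives T := map(tup3(unit, ref(char), map(ref(char), bool)), ref(char)), C := map(ref(char), bool).
Delete trivial equation nat =?= nat.
Delete trivial equation bool =?= bool.
MGU = { T -> map(tup3(unit, ref(char), map(ref(char), bool)), ref(char)), C -> map(ref(char), bool), S1 -> ref(char) }, so T -> map(tup3(unit, ref(char), map(ref(char), bool)), ref(char)).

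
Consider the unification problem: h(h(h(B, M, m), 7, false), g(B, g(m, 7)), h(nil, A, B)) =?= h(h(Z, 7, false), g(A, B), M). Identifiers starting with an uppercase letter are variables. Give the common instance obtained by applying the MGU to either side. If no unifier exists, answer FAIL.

h(h(h(g(m, 7), h(nil, g(m, 7), g(m, 7)), m), 7, false), g(g(m, 7), g(m, 7)), h(nil, g(m, 7), g(m, 7)))

Decompose h/3: h(h(B, M, m), 7, false) =?= h(Z, 7, false),  g(B, g(m, 7)) =?= g(A, B),  h(nil, A, B) =?= M.
Decompose h/3: h(B, M, m) =?= Z,  7 =?= 7,  false =?= false.
Bind Z := h(B, M, m); no other remaining equation mentions Z.
Delete trivial equation 7 =?= 7.
Delete trivial equation false =?= false.
Decompose g/2: B =?= A,  g(m, 7) =?= B.
Bind B := A; substituting into the remaining equations gives: g(m, 7) =?= A,  h(nil, A, A) =?= M. Substituting into the earlier binding gives Z := h(A, M, m).
Bind A := g(m, 7); substituting into the remaining equation gives: h(nil, g(m, 7), g(m, 7)) =?= M. Substituting into the earlier bindings gives Z := h(g(m, 7), M, m), B := g(m, 7).
Bind M := h(nil, g(m, 7), g(m, 7)). Substituting into the earlier binding gives Z := h(g(m, 7), h(nil, g(m, 7), g(m, 7)), m).
Applying the MGU to either side gives h(h(h(g(m, 7), h(nil, g(m, 7), g(m, 7)), m), 7, false), g(g(m, 7), g(m, 7)), h(nil, g(m, 7), g(m, 7))).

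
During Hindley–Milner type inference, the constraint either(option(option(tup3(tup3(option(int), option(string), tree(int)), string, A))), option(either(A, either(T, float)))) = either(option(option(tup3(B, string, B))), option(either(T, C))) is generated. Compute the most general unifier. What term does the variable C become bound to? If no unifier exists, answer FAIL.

Decompose either/2: option(option(tup3(tup3(option(int), option(string), tree(int)), string, A))) = option(option(tup3(B, string, B))),  option(either(A, either(T, float))) = option(either(T, C)).
Decompose option/1: option(tup3(tup3(option(int), option(string), tree(int)), string, A)) = option(tup3(B, string, B)).
Decompose option/1: tup3(tup3(option(int), option(string), tree(int)), string, A) = tup3(B, string, B).
Decompose tup3/3: tup3(option(int), option(string), tree(int)) = B,  string = string,  A = B.
Bind B := tup3(option(int), option(string), tree(int)); substituting into the one remaining equation that mentions B gives: A = tup3(option(int), option(string), tree(int)).
Delete trivial equation string = string.
Bind A := tup3(option(int), option(string), tree(int)); substituting into the remaining equation gives: option(either(tup3(option(int), option(string), tree(int)), either(T, float))) = option(either(T, C)).
Decompose option/1: either(tup3(option(int), option(string), tree(int)), either(T, float)) = either(T, C).
Decompose either/2: tup3(option(int), option(string), tree(int)) = T,  either(T, float) = C.
Bind T := tup3(option(int), option(string), tree(int)); substituting into the remaining equation gives: either(tup3(option(int), option(string), tree(int)), float) = C.
Bind C := either(tup3(option(int), option(string), tree(int)), float).
MGU = { B := tup3(option(int), option(string), tree(int)), A := tup3(option(int), option(string), tree(int)), T := tup3(option(int), option(string), tree(int)), C := either(tup3(option(int), option(string), tree(int)), float) }, so C := either(tup3(option(int), option(string), tree(int)), float).

either(tup3(option(int), option(string), tree(int)), float)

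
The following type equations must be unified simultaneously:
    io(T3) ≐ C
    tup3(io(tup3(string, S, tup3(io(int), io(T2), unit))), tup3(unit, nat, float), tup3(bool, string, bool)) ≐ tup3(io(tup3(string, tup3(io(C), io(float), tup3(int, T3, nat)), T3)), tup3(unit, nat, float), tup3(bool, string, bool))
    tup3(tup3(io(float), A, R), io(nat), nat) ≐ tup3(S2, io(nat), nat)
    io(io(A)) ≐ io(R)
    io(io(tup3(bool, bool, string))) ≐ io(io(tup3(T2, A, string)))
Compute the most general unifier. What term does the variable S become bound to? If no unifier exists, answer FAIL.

tup3(io(io(tup3(io(int), io(bool), unit))), io(float), tup3(int, tup3(io(int), io(bool), unit), nat))

Bind C := io(T3); substituting into the one remaining equation that mentions C gives: tup3(io(tup3(string, S, tup3(io(int), io(T2), unit))), tup3(unit, nat, float), tup3(bool, string, bool)) ≐ tup3(io(tup3(string, tup3(io(io(T3)), io(float), tup3(int, T3, nat)), T3)), tup3(unit, nat, float), tup3(bool, string, bool)).
Decompose tup3/3: io(tup3(string, S, tup3(io(int), io(T2), unit))) ≐ io(tup3(string, tup3(io(io(T3)), io(float), tup3(int, T3, nat)), T3)),  tup3(unit, nat, float) ≐ tup3(unit, nat, float),  tup3(bool, string, bool) ≐ tup3(bool, string, bool).
Decompose io/1: tup3(string, S, tup3(io(int), io(T2), unit)) ≐ tup3(string, tup3(io(io(T3)), io(float), tup3(int, T3, nat)), T3).
Decompose tup3/3: string ≐ string,  S ≐ tup3(io(io(T3)), io(float), tup3(int, T3, nat)),  tup3(io(int), io(T2), unit) ≐ T3.
Delete trivial equation string ≐ string.
Bind S := tup3(io(io(T3)), io(float), tup3(int, T3, nat)); no other remaining equation mentions S.
Bind T3 := tup3(io(int), io(T2), unit); no other remaining equation mentions T3. Substituting into the earlier bindings gives C := io(tup3(io(int), io(T2), unit)), S := tup3(io(io(tup3(io(int), io(T2), unit))), io(float), tup3(int, tup3(io(int), io(T2), unit), nat)).
Delete trivial equation tup3(unit, nat, float) ≐ tup3(unit, nat, float).
Delete trivial equation tup3(bool, string, bool) ≐ tup3(bool, string, bool).
Decompose tup3/3: tup3(io(float), A, R) ≐ S2,  io(nat) ≐ io(nat),  nat ≐ nat.
Bind S2 := tup3(io(float), A, R); no other remaining equation mentions S2.
Delete trivial equation io(nat) ≐ io(nat).
Delete trivial equation nat ≐ nat.
Decompose io/1: io(A) ≐ R.
Bind R := io(A); no other remaining equation mentions R. Substituting into the earlier binding gives S2 := tup3(io(float), A, io(A)).
Decompose io/1: io(tup3(bool, bool, string)) ≐ io(tup3(T2, A, string)).
Decompose io/1: tup3(bool, bool, string) ≐ tup3(T2, A, string).
Decompose tup3/3: bool ≐ T2,  bool ≐ A,  string ≐ string.
Bind T2 := bool; no other remaining equation mentions T2. Substituting into the earlier bindings gives C := io(tup3(io(int), io(bool), unit)), S := tup3(io(io(tup3(io(int), io(bool), unit))), io(float), tup3(int, tup3(io(int), io(bool), unit), nat)), T3 := tup3(io(int), io(bool), unit).
Bind A := bool; no other remaining equation mentions A. Substituting into the earlier bindings gives S2 := tup3(io(float), bool, io(bool)), R := io(bool).
Delete trivial equation string ≐ string.
MGU = { C ↦ io(tup3(io(int), io(bool), unit)), S ↦ tup3(io(io(tup3(io(int), io(bool), unit))), io(float), tup3(int, tup3(io(int), io(bool), unit), nat)), T3 ↦ tup3(io(int), io(bool), unit), S2 ↦ tup3(io(float), bool, io(bool)), R ↦ io(bool), T2 ↦ bool, A ↦ bool }, so S ↦ tup3(io(io(tup3(io(int), io(bool), unit))), io(float), tup3(int, tup3(io(int), io(bool), unit), nat)).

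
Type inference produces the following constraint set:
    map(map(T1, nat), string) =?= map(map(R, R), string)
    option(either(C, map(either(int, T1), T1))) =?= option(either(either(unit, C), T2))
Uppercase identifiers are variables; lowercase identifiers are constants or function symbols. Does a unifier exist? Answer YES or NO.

Decompose map/2: map(T1, nat) =?= map(R, R),  string =?= string.
Decompose map/2: T1 =?= R,  nat =?= R.
Bind T1 := R; substituting into the one remaining equation that mentions T1 gives: option(either(C, map(either(int, R), R))) =?= option(either(either(unit, C), T2)).
Bind R := nat; substituting into the one remaining equation that mentions R gives: option(either(C, map(either(int, nat), nat))) =?= option(either(either(unit, C), T2)). Substituting into the earlier binding gives T1 := nat.
Delete trivial equation string =?= string.
Decompose option/1: either(C, map(either(int, nat), nat)) =?= either(either(unit, C), T2).
Decompose either/2: C =?= either(unit, C),  map(either(int, nat), nat) =?= T2.
Occurs check fails: C occurs in either(unit, C); the equation C =?= either(unit, C) has no finite solution.

NO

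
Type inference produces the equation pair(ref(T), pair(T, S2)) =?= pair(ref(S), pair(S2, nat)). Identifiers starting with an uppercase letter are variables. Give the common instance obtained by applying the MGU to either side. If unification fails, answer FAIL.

pair(ref(nat), pair(nat, nat))

Decompose pair/2: ref(T) =?= ref(S),  pair(T, S2) =?= pair(S2, nat).
Decompose ref/1: T =?= S.
Bind T := S; substituting into the remaining equation gives: pair(S, S2) =?= pair(S2, nat).
Decompose pair/2: S =?= S2,  S2 =?= nat.
Bind S := S2; no other remaining equation mentions S. Substituting into the earlier binding gives T := S2.
Bind S2 := nat. Substituting into the earlier bindings gives T := nat, S := nat.
Applying the MGU to either side gives pair(ref(nat), pair(nat, nat)).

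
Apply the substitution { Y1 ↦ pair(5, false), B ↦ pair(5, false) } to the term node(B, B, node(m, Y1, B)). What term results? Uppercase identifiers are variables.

node(pair(5, false), pair(5, false), node(m, pair(5, false), pair(5, false)))

Replace each occurrence of Y1 with pair(5, false).
Replace each occurrence of B with pair(5, false).
Result: node(pair(5, false), pair(5, false), node(m, pair(5, false), pair(5, false))).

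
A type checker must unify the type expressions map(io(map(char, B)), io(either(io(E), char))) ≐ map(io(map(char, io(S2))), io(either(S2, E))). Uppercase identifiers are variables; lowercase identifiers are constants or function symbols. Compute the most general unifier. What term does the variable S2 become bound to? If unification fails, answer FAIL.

io(char)

Decompose map/2: io(map(char, B)) ≐ io(map(char, io(S2))),  io(either(io(E), char)) ≐ io(either(S2, E)).
Decompose io/1: map(char, B) ≐ map(char, io(S2)).
Decompose map/2: char ≐ char,  B ≐ io(S2).
Delete trivial equation char ≐ char.
Bind B := io(S2); no other remaining equation mentions B.
Decompose io/1: either(io(E), char) ≐ either(S2, E).
Decompose either/2: io(E) ≐ S2,  char ≐ E.
Bind S2 := io(E); no other remaining equation mentions S2. Substituting into the earlier binding gives B := io(io(E)).
Bind E := char. Substituting into the earlier bindings gives B := io(io(char)), S2 := io(char).
MGU = { B ↦ io(io(char)), S2 ↦ io(char), E ↦ char }, so S2 ↦ io(char).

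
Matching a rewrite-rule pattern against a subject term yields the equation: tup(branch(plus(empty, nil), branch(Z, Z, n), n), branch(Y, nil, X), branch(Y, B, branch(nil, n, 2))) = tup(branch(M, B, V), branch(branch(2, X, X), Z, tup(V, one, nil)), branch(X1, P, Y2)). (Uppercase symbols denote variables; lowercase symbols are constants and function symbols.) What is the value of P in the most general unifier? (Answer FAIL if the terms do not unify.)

branch(nil, nil, n)

Decompose tup/3: branch(plus(empty, nil), branch(Z, Z, n), n) = branch(M, B, V),  branch(Y, nil, X) = branch(branch(2, X, X), Z, tup(V, one, nil)),  branch(Y, B, branch(nil, n, 2)) = branch(X1, P, Y2).
Decompose branch/3: plus(empty, nil) = M,  branch(Z, Z, n) = B,  n = V.
Bind M := plus(empty, nil); no other remaining equation mentions M.
Bind B := branch(Z, Z, n); substituting into the one remaining equation that mentions B gives: branch(Y, branch(Z, Z, n), branch(nil, n, 2)) = branch(X1, P, Y2).
Bind V := n; substituting into the one remaining equation that mentions V gives: branch(Y, nil, X) = branch(branch(2, X, X), Z, tup(n, one, nil)).
Decompose branch/3: Y = branch(2, X, X),  nil = Z,  X = tup(n, one, nil).
Bind Y := branch(2, X, X); substituting into the one remaining equation that mentions Y gives: branch(branch(2, X, X), branch(Z, Z, n), branch(nil, n, 2)) = branch(X1, P, Y2).
Bind Z := nil; substituting into the one remaining equation that mentions Z gives: branch(branch(2, X, X), branch(nil, nil, n), branch(nil, n, 2)) = branch(X1, P, Y2). Substituting into the earlier binding gives B := branch(nil, nil, n).
Bind X := tup(n, one, nil); substituting into the remaining equation gives: branch(branch(2, tup(n, one, nil), tup(n, one, nil)), branch(nil, nil, n), branch(nil, n, 2)) = branch(X1, P, Y2). Substituting into the earlier binding gives Y := branch(2, tup(n, one, nil), tup(n, one, nil)).
Decompose branch/3: branch(2, tup(n, one, nil), tup(n, one, nil)) = X1,  branch(nil, nil, n) = P,  branch(nil, n, 2) = Y2.
Bind X1 := branch(2, tup(n, one, nil), tup(n, one, nil)); no other remaining equation mentions X1.
Bind P := branch(nil, nil, n); no other remaining equation mentions P.
Bind Y2 := branch(nil, n, 2).
MGU = { M := plus(empty, nil), B := branch(nil, nil, n), V := n, Y := branch(2, tup(n, one, nil), tup(n, one, nil)), Z := nil, X := tup(n, one, nil), X1 := branch(2, tup(n, one, nil), tup(n, one, nil)), P := branch(nil, nil, n), Y2 := branch(nil, n, 2) }, so P := branch(nil, nil, n).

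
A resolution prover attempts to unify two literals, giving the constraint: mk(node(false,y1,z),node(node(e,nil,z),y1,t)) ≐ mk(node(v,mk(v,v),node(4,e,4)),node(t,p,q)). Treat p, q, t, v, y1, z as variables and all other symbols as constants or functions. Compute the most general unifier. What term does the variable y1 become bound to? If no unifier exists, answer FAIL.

Decompose mk/2: node(false,y1,z) ≐ node(v,mk(v,v),node(4,e,4)),  node(node(e,nil,z),y1,t) ≐ node(t,p,q).
Decompose node/3: false ≐ v,  y1 ≐ mk(v,v),  z ≐ node(4,e,4).
Bind v := false; substituting into the one remaining equation that mentions v gives: y1 ≐ mk(false,false).
Bind y1 := mk(false,false); substituting into the one remaining equation that mentions y1 gives: node(node(e,nil,z),mk(false,false),t) ≐ node(t,p,q).
Bind z := node(4,e,4); substituting into the remaining equation gives: node(node(e,nil,node(4,e,4)),mk(false,false),t) ≐ node(t,p,q).
Decompose node/3: node(e,nil,node(4,e,4)) ≐ t,  mk(false,false) ≐ p,  t ≐ q.
Bind t := node(e,nil,node(4,e,4)); substituting into the one remaining equation that mentions t gives: node(e,nil,node(4,e,4)) ≐ q.
Bind p := mk(false,false); no other remaining equation mentions p.
Bind q := node(e,nil,node(4,e,4)).
MGU = { v -> false, y1 -> mk(false,false), z -> node(4,e,4), t -> node(e,nil,node(4,e,4)), p -> mk(false,false), q -> node(e,nil,node(4,e,4)) }, so y1 -> mk(false,false).

mk(false,false)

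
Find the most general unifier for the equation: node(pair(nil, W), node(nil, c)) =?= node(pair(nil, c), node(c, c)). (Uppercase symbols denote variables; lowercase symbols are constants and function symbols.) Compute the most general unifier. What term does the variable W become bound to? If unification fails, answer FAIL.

FAIL

Decompose node/2: pair(nil, W) =?= pair(nil, c),  node(nil, c) =?= node(c, c).
Decompose pair/2: nil =?= nil,  W =?= c.
Delete trivial equation nil =?= nil.
Bind W := c; no other remaining equation mentions W.
Decompose node/2: nil =?= c,  c =?= c.
Clash: constants nil and c differ; no unifier exists.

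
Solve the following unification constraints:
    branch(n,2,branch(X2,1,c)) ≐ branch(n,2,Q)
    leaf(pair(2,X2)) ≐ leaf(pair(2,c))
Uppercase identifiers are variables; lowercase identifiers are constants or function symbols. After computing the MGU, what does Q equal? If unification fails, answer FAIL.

branch(c,1,c)

Decompose branch/3: n ≐ n,  2 ≐ 2,  branch(X2,1,c) ≐ Q.
Delete trivial equation n ≐ n.
Delete trivial equation 2 ≐ 2.
Bind Q := branch(X2,1,c); no other remaining equation mentions Q.
Decompose leaf/1: pair(2,X2) ≐ pair(2,c).
Decompose pair/2: 2 ≐ 2,  X2 ≐ c.
Delete trivial equation 2 ≐ 2.
Bind X2 := c. Substituting into the earlier binding gives Q := branch(c,1,c).
MGU = { Q := branch(c,1,c), X2 := c }, so Q := branch(c,1,c).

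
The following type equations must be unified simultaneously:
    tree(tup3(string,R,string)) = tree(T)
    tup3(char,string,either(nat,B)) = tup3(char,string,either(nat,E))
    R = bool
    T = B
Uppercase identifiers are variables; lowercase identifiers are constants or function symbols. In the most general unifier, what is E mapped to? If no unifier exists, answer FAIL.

Decompose tree/1: tup3(string,R,string) = T.
Bind T := tup3(string,R,string); substituting into the one remaining equation that mentions T gives: tup3(string,R,string) = B.
Decompose tup3/3: char = char,  string = string,  either(nat,B) = either(nat,E).
Delete trivial equation char = char.
Delete trivial equation string = string.
Decompose either/2: nat = nat,  B = E.
Delete trivial equation nat = nat.
Bind B := E; substituting into the one remaining equation that mentions B gives: tup3(string,R,string) = E.
Bind R := bool; substituting into the remaining equation gives: tup3(string,bool,string) = E. Substituting into the earlier binding gives T := tup3(string,bool,string).
Bind E := tup3(string,bool,string). Substituting into the earlier binding gives B := tup3(string,bool,string).
MGU = { T -> tup3(string,bool,string), B -> tup3(string,bool,string), R -> bool, E -> tup3(string,bool,string) }, so E -> tup3(string,bool,string).

tup3(string,bool,string)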